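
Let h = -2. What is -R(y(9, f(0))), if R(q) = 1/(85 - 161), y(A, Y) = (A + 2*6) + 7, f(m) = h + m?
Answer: 1/76 ≈ 0.013158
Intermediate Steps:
f(m) = -2 + m
y(A, Y) = 19 + A (y(A, Y) = (A + 12) + 7 = (12 + A) + 7 = 19 + A)
R(q) = -1/76 (R(q) = 1/(-76) = -1/76)
-R(y(9, f(0))) = -1*(-1/76) = 1/76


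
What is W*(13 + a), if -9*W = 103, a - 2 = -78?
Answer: 721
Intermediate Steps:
a = -76 (a = 2 - 78 = -76)
W = -103/9 (W = -⅑*103 = -103/9 ≈ -11.444)
W*(13 + a) = -103*(13 - 76)/9 = -103/9*(-63) = 721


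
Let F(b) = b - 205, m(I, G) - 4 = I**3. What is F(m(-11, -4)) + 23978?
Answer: 22446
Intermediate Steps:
m(I, G) = 4 + I**3
F(b) = -205 + b
F(m(-11, -4)) + 23978 = (-205 + (4 + (-11)**3)) + 23978 = (-205 + (4 - 1331)) + 23978 = (-205 - 1327) + 23978 = -1532 + 23978 = 22446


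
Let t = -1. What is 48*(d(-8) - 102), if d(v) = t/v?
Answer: -4890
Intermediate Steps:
d(v) = -1/v
48*(d(-8) - 102) = 48*(-1/(-8) - 102) = 48*(-1*(-1/8) - 102) = 48*(1/8 - 102) = 48*(-815/8) = -4890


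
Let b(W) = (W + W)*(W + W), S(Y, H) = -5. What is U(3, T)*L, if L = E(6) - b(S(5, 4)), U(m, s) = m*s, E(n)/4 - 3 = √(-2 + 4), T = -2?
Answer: 528 - 24*√2 ≈ 494.06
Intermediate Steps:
b(W) = 4*W² (b(W) = (2*W)*(2*W) = 4*W²)
E(n) = 12 + 4*√2 (E(n) = 12 + 4*√(-2 + 4) = 12 + 4*√2)
L = -88 + 4*√2 (L = (12 + 4*√2) - 4*(-5)² = (12 + 4*√2) - 4*25 = (12 + 4*√2) - 1*100 = (12 + 4*√2) - 100 = -88 + 4*√2 ≈ -82.343)
U(3, T)*L = (3*(-2))*(-88 + 4*√2) = -6*(-88 + 4*√2) = 528 - 24*√2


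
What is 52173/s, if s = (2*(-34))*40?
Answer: -3069/160 ≈ -19.181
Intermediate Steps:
s = -2720 (s = -68*40 = -2720)
52173/s = 52173/(-2720) = 52173*(-1/2720) = -3069/160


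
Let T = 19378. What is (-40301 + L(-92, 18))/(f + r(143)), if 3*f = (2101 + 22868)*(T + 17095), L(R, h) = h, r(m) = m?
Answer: -40283/303564922 ≈ -0.00013270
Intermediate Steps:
f = 303564779 (f = ((2101 + 22868)*(19378 + 17095))/3 = (24969*36473)/3 = (1/3)*910694337 = 303564779)
(-40301 + L(-92, 18))/(f + r(143)) = (-40301 + 18)/(303564779 + 143) = -40283/303564922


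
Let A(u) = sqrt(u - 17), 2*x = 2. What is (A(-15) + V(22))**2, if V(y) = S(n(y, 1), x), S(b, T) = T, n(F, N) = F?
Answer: -31 + 8*I*sqrt(2) ≈ -31.0 + 11.314*I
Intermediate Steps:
x = 1 (x = (1/2)*2 = 1)
V(y) = 1
A(u) = sqrt(-17 + u)
(A(-15) + V(22))**2 = (sqrt(-17 - 15) + 1)**2 = (sqrt(-32) + 1)**2 = (4*I*sqrt(2) + 1)**2 = (1 + 4*I*sqrt(2))**2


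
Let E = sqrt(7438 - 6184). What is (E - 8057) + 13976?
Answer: 5919 + sqrt(1254) ≈ 5954.4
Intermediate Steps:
E = sqrt(1254) ≈ 35.412
(E - 8057) + 13976 = (sqrt(1254) - 8057) + 13976 = (-8057 + sqrt(1254)) + 13976 = 5919 + sqrt(1254)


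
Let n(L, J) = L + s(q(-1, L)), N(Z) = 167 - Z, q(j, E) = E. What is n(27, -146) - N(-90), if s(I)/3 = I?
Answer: -149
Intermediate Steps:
s(I) = 3*I
n(L, J) = 4*L (n(L, J) = L + 3*L = 4*L)
n(27, -146) - N(-90) = 4*27 - (167 - 1*(-90)) = 108 - (167 + 90) = 108 - 1*257 = 108 - 257 = -149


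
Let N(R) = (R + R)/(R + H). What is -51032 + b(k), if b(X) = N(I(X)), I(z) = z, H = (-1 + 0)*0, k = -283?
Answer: -51030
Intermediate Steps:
H = 0 (H = -1*0 = 0)
N(R) = 2 (N(R) = (R + R)/(R + 0) = (2*R)/R = 2)
b(X) = 2
-51032 + b(k) = -51032 + 2 = -51030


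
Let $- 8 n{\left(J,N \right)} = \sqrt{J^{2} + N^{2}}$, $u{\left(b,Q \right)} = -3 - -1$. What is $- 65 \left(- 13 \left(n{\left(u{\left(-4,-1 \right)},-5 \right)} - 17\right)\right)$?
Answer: $-14365 - \frac{845 \sqrt{29}}{8} \approx -14934.0$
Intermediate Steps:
$u{\left(b,Q \right)} = -2$ ($u{\left(b,Q \right)} = -3 + 1 = -2$)
$n{\left(J,N \right)} = - \frac{\sqrt{J^{2} + N^{2}}}{8}$
$- 65 \left(- 13 \left(n{\left(u{\left(-4,-1 \right)},-5 \right)} - 17\right)\right) = - 65 \left(- 13 \left(- \frac{\sqrt{\left(-2\right)^{2} + \left(-5\right)^{2}}}{8} - 17\right)\right) = - 65 \left(- 13 \left(- \frac{\sqrt{4 + 25}}{8} - 17\right)\right) = - 65 \left(- 13 \left(- \frac{\sqrt{29}}{8} - 17\right)\right) = - 65 \left(- 13 \left(-17 - \frac{\sqrt{29}}{8}\right)\right) = - 65 \left(221 + \frac{13 \sqrt{29}}{8}\right) = -14365 - \frac{845 \sqrt{29}}{8}$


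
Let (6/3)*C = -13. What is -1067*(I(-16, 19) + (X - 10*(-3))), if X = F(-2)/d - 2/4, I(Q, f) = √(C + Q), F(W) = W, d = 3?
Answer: -184591/6 - 3201*I*√10/2 ≈ -30765.0 - 5061.2*I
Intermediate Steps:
C = -13/2 (C = (½)*(-13) = -13/2 ≈ -6.5000)
I(Q, f) = √(-13/2 + Q)
X = -7/6 (X = -2/3 - 2/4 = -2*⅓ - 2*¼ = -⅔ - ½ = -7/6 ≈ -1.1667)
-1067*(I(-16, 19) + (X - 10*(-3))) = -1067*(√(-26 + 4*(-16))/2 + (-7/6 - 10*(-3))) = -1067*(√(-26 - 64)/2 + (-7/6 + 30)) = -1067*(√(-90)/2 + 173/6) = -1067*((3*I*√10)/2 + 173/6) = -1067*(3*I*√10/2 + 173/6) = -1067*(173/6 + 3*I*√10/2) = -184591/6 - 3201*I*√10/2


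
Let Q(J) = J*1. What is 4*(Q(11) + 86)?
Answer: 388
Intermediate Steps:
Q(J) = J
4*(Q(11) + 86) = 4*(11 + 86) = 4*97 = 388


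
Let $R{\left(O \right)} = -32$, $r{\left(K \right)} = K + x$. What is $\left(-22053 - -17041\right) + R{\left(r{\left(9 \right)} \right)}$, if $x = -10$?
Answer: $-5044$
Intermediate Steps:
$r{\left(K \right)} = -10 + K$ ($r{\left(K \right)} = K - 10 = -10 + K$)
$\left(-22053 - -17041\right) + R{\left(r{\left(9 \right)} \right)} = \left(-22053 - -17041\right) - 32 = \left(-22053 + 17041\right) - 32 = -5012 - 32 = -5044$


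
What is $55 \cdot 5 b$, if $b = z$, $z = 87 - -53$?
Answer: $38500$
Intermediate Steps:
$z = 140$ ($z = 87 + 53 = 140$)
$b = 140$
$55 \cdot 5 b = 55 \cdot 5 \cdot 140 = 275 \cdot 140 = 38500$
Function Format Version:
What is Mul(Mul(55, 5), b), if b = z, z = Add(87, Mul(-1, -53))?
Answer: 38500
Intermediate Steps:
z = 140 (z = Add(87, 53) = 140)
b = 140
Mul(Mul(55, 5), b) = Mul(Mul(55, 5), 140) = Mul(275, 140) = 38500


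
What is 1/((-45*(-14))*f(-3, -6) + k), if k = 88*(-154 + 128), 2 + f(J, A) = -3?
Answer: -1/5438 ≈ -0.00018389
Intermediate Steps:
f(J, A) = -5 (f(J, A) = -2 - 3 = -5)
k = -2288 (k = 88*(-26) = -2288)
1/((-45*(-14))*f(-3, -6) + k) = 1/(-45*(-14)*(-5) - 2288) = 1/(630*(-5) - 2288) = 1/(-3150 - 2288) = 1/(-5438) = -1/5438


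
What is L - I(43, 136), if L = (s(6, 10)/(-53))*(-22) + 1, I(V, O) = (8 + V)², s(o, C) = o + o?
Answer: -137536/53 ≈ -2595.0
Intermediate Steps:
s(o, C) = 2*o
L = 317/53 (L = ((2*6)/(-53))*(-22) + 1 = (12*(-1/53))*(-22) + 1 = -12/53*(-22) + 1 = 264/53 + 1 = 317/53 ≈ 5.9811)
L - I(43, 136) = 317/53 - (8 + 43)² = 317/53 - 1*51² = 317/53 - 1*2601 = 317/53 - 2601 = -137536/53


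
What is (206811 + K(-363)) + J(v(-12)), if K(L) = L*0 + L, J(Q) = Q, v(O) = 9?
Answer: 206457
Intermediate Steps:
K(L) = L (K(L) = 0 + L = L)
(206811 + K(-363)) + J(v(-12)) = (206811 - 363) + 9 = 206448 + 9 = 206457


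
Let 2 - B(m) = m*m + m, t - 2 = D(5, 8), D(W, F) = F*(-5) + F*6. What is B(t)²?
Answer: 11664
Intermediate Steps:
D(W, F) = F (D(W, F) = -5*F + 6*F = F)
t = 10 (t = 2 + 8 = 10)
B(m) = 2 - m - m² (B(m) = 2 - (m*m + m) = 2 - (m² + m) = 2 - (m + m²) = 2 + (-m - m²) = 2 - m - m²)
B(t)² = (2 - 1*10 - 1*10²)² = (2 - 10 - 1*100)² = (2 - 10 - 100)² = (-108)² = 11664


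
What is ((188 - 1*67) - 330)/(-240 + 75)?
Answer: 19/15 ≈ 1.2667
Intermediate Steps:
((188 - 1*67) - 330)/(-240 + 75) = ((188 - 67) - 330)/(-165) = (121 - 330)*(-1/165) = -209*(-1/165) = 19/15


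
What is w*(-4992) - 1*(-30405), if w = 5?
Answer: 5445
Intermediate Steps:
w*(-4992) - 1*(-30405) = 5*(-4992) - 1*(-30405) = -24960 + 30405 = 5445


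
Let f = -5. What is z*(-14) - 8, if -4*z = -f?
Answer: 19/2 ≈ 9.5000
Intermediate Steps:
z = -5/4 (z = -(-1)*(-5)/4 = -1/4*5 = -5/4 ≈ -1.2500)
z*(-14) - 8 = -5/4*(-14) - 8 = 35/2 - 8 = 19/2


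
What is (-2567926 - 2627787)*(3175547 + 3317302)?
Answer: -33734979956337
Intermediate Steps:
(-2567926 - 2627787)*(3175547 + 3317302) = -5195713*6492849 = -33734979956337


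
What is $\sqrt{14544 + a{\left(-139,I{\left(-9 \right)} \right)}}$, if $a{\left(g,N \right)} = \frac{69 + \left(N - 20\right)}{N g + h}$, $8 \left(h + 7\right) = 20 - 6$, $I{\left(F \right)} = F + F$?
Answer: $\frac{2 \sqrt{362655564081}}{9987} \approx 120.6$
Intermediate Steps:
$I{\left(F \right)} = 2 F$
$h = - \frac{21}{4}$ ($h = -7 + \frac{20 - 6}{8} = -7 + \frac{1}{8} \cdot 14 = -7 + \frac{7}{4} = - \frac{21}{4} \approx -5.25$)
$a{\left(g,N \right)} = \frac{49 + N}{- \frac{21}{4} + N g}$ ($a{\left(g,N \right)} = \frac{69 + \left(N - 20\right)}{N g - \frac{21}{4}} = \frac{69 + \left(-20 + N\right)}{- \frac{21}{4} + N g} = \frac{49 + N}{- \frac{21}{4} + N g}$)
$\sqrt{14544 + a{\left(-139,I{\left(-9 \right)} \right)}} = \sqrt{14544 + \frac{4 \left(49 + 2 \left(-9\right)\right)}{-21 + 4 \cdot 2 \left(-9\right) \left(-139\right)}} = \sqrt{14544 + \frac{4 \left(49 - 18\right)}{-21 + 4 \left(-18\right) \left(-139\right)}} = \sqrt{14544 + 4 \frac{1}{-21 + 10008} \cdot 31} = \sqrt{14544 + 4 \cdot \frac{1}{9987} \cdot 31} = \sqrt{14544 + \frac{124}{9987}} = \sqrt{\frac{145251052}{9987}} = \frac{2 \sqrt{362655564081}}{9987}$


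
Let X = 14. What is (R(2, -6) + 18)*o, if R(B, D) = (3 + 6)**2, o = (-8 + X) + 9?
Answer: 1485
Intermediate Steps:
o = 15 (o = (-8 + 14) + 9 = 6 + 9 = 15)
R(B, D) = 81 (R(B, D) = 9**2 = 81)
(R(2, -6) + 18)*o = (81 + 18)*15 = 99*15 = 1485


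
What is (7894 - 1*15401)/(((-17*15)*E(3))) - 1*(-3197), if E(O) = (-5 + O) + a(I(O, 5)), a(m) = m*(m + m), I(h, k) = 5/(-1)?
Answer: 39138787/12240 ≈ 3197.6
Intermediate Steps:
I(h, k) = -5 (I(h, k) = 5*(-1) = -5)
a(m) = 2*m² (a(m) = m*(2*m) = 2*m²)
E(O) = 45 + O (E(O) = (-5 + O) + 2*(-5)² = (-5 + O) + 2*25 = (-5 + O) + 50 = 45 + O)
(7894 - 1*15401)/(((-17*15)*E(3))) - 1*(-3197) = (7894 - 1*15401)/(((-17*15)*(45 + 3))) - 1*(-3197) = (7894 - 15401)/((-255*48)) + 3197 = -7507/(-12240) + 3197 = -7507*(-1/12240) + 3197 = 7507/12240 + 3197 = 39138787/12240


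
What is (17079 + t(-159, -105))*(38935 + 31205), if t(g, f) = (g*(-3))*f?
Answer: -2315040840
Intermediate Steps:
t(g, f) = -3*f*g (t(g, f) = (-3*g)*f = -3*f*g)
(17079 + t(-159, -105))*(38935 + 31205) = (17079 - 3*(-105)*(-159))*(38935 + 31205) = (17079 - 50085)*70140 = -33006*70140 = -2315040840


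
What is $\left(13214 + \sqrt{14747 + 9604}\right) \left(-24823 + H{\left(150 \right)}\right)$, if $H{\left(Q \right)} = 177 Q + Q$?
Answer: $24802678 + 1877 \sqrt{24351} \approx 2.5096 \cdot 10^{7}$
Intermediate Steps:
$H{\left(Q \right)} = 178 Q$
$\left(13214 + \sqrt{14747 + 9604}\right) \left(-24823 + H{\left(150 \right)}\right) = \left(13214 + \sqrt{14747 + 9604}\right) \left(-24823 + 178 \cdot 150\right) = \left(13214 + \sqrt{24351}\right) \left(-24823 + 26700\right) = \left(13214 + \sqrt{24351}\right) 1877 = 24802678 + 1877 \sqrt{24351}$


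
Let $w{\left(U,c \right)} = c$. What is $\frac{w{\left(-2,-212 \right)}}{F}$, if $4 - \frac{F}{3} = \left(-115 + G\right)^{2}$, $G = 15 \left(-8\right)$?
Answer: $\frac{212}{165663} \approx 0.0012797$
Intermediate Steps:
$G = -120$
$F = -165663$ ($F = 12 - 3 \left(-115 - 120\right)^{2} = 12 - 3 \left(-235\right)^{2} = 12 - 165675 = -165663$)
$\frac{w{\left(-2,-212 \right)}}{F} = - \frac{212}{-165663} = \left(-212\right) \left(- \frac{1}{165663}\right) = \frac{212}{165663}$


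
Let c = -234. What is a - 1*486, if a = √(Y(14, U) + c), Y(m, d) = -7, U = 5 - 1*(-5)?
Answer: -486 + I*√241 ≈ -486.0 + 15.524*I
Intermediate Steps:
U = 10 (U = 5 + 5 = 10)
a = I*√241 (a = √(-7 - 234) = √(-241) = I*√241 ≈ 15.524*I)
a - 1*486 = I*√241 - 1*486 = I*√241 - 486 = -486 + I*√241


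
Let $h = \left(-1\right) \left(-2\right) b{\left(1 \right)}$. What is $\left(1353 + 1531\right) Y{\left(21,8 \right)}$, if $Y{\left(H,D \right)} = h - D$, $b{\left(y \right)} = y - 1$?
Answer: $-23072$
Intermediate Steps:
$b{\left(y \right)} = -1 + y$ ($b{\left(y \right)} = y - 1 = -1 + y$)
$h = 0$ ($h = \left(-1\right) \left(-2\right) \left(-1 + 1\right) = 2 \cdot 0 = 0$)
$Y{\left(H,D \right)} = - D$ ($Y{\left(H,D \right)} = 0 - D = - D$)
$\left(1353 + 1531\right) Y{\left(21,8 \right)} = \left(1353 + 1531\right) \left(\left(-1\right) 8\right) = 2884 \left(-8\right) = -23072$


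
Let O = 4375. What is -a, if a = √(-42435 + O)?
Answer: -2*I*√9515 ≈ -195.09*I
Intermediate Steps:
a = 2*I*√9515 (a = √(-42435 + 4375) = √(-38060) = 2*I*√9515 ≈ 195.09*I)
-a = -2*I*√9515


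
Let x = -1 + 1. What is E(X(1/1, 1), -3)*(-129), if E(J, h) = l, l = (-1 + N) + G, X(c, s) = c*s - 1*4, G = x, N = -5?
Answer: 774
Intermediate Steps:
x = 0
G = 0
X(c, s) = -4 + c*s (X(c, s) = c*s - 4 = -4 + c*s)
l = -6 (l = (-1 - 5) + 0 = -6 + 0 = -6)
E(J, h) = -6
E(X(1/1, 1), -3)*(-129) = -6*(-129) = 774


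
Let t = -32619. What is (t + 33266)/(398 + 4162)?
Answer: 647/4560 ≈ 0.14189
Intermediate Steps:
(t + 33266)/(398 + 4162) = (-32619 + 33266)/(398 + 4162) = 647/4560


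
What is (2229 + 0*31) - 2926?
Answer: -697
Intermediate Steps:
(2229 + 0*31) - 2926 = (2229 + 0) - 2926 = 2229 - 2926 = -697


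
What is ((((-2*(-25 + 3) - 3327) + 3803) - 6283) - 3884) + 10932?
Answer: 1285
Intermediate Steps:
((((-2*(-25 + 3) - 3327) + 3803) - 6283) - 3884) + 10932 = ((((-2*(-22) - 3327) + 3803) - 6283) - 3884) + 10932 = ((((44 - 3327) + 3803) - 6283) - 3884) + 10932 = (((-3283 + 3803) - 6283) - 3884) + 10932 = ((520 - 6283) - 3884) + 10932 = (-5763 - 3884) + 10932 = -9647 + 10932 = 1285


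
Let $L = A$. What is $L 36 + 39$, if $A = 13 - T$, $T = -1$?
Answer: $543$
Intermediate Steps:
$A = 14$ ($A = 13 - -1 = 13 + 1 = 14$)
$L = 14$
$L 36 + 39 = 14 \cdot 36 + 39 = 504 + 39 = 543$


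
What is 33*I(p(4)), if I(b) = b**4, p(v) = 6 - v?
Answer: 528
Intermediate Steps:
33*I(p(4)) = 33*(6 - 1*4)**4 = 33*(6 - 4)**4 = 33*2**4 = 33*16 = 528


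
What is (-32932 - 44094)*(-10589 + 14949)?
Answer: -335833360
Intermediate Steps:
(-32932 - 44094)*(-10589 + 14949) = -77026*4360 = -335833360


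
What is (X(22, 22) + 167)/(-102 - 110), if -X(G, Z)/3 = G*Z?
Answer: 1285/212 ≈ 6.0613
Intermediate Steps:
X(G, Z) = -3*G*Z
(X(22, 22) + 167)/(-102 - 110) = (-3*22*22 + 167)/(-102 - 110) = (-1452 + 167)/(-212) = -1285*(-1/212) = 1285/212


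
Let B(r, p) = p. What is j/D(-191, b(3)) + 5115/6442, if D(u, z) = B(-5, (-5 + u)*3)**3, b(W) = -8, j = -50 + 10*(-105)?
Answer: 129984206935/163705289328 ≈ 0.79401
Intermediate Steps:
j = -1100 (j = -50 - 1050 = -1100)
D(u, z) = (-15 + 3*u)**3 (D(u, z) = ((-5 + u)*3)**3 = (-15 + 3*u)**3)
j/D(-191, b(3)) + 5115/6442 = -1100*1/(27*(-5 - 191)**3) + 5115/6442 = -1100/(27*(-196)**3) + 5115*(1/6442) = -1100/(27*(-7529536)) + 5115/6442 = -1100/(-203297472) + 5115/6442 = -1100*(-1/203297472) + 5115/6442 = 275/50824368 + 5115/6442 = 129984206935/163705289328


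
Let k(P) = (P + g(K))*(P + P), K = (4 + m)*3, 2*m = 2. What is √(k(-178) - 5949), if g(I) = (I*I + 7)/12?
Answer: √454827/3 ≈ 224.80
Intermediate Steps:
m = 1 (m = (½)*2 = 1)
K = 15 (K = (4 + 1)*3 = 5*3 = 15)
g(I) = 7/12 + I²/12 (g(I) = (I² + 7)*(1/12) = (7 + I²)*(1/12) = 7/12 + I²/12)
k(P) = 2*P*(58/3 + P) (k(P) = (P + (7/12 + (1/12)*15²))*(P + P) = (P + (7/12 + (1/12)*225))*(2*P) = (P + (7/12 + 75/4))*(2*P) = (P + 58/3)*(2*P) = (58/3 + P)*(2*P) = 2*P*(58/3 + P))
√(k(-178) - 5949) = √((⅔)*(-178)*(58 + 3*(-178)) - 5949) = √((⅔)*(-178)*(58 - 534) - 5949) = √((⅔)*(-178)*(-476) - 5949) = √(169456/3 - 5949) = √(151609/3) = √454827/3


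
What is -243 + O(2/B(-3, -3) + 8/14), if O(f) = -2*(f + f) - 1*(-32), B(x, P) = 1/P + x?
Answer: -7381/35 ≈ -210.89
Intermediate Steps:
B(x, P) = x + 1/P
O(f) = 32 - 4*f (O(f) = -4*f + 32 = 32 - 4*f)
-243 + O(2/B(-3, -3) + 8/14) = -243 + (32 - 4*(2/(-3 + 1/(-3)) + 8/14)) = -243 + (32 - 4*(2/(-3 - ⅓) + 8*(1/14))) = -243 + (32 - 4*(2/(-10/3) + 4/7)) = -243 + (32 - 4*(2*(-3/10) + 4/7)) = -243 + (32 - 4*(-⅗ + 4/7)) = -243 + (32 - 4*(-1/35)) = -243 + (32 + 4/35) = -243 + 1124/35 = -7381/35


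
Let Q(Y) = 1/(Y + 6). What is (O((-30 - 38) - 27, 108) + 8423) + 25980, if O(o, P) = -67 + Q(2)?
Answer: 274689/8 ≈ 34336.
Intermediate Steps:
Q(Y) = 1/(6 + Y)
O(o, P) = -535/8 (O(o, P) = -67 + 1/(6 + 2) = -67 + 1/8 = -67 + ⅛ = -535/8)
(O((-30 - 38) - 27, 108) + 8423) + 25980 = (-535/8 + 8423) + 25980 = 66849/8 + 25980 = 274689/8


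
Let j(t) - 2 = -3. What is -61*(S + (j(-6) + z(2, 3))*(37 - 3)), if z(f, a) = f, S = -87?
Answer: 3233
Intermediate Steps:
j(t) = -1 (j(t) = 2 - 3 = -1)
-61*(S + (j(-6) + z(2, 3))*(37 - 3)) = -61*(-87 + (-1 + 2)*(37 - 3)) = -61*(-87 + 1*34) = -61*(-87 + 34) = -61*(-53) = 3233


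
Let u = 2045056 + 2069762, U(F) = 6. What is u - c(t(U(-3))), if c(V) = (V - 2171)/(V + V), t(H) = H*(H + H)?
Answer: 592535891/144 ≈ 4.1148e+6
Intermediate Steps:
u = 4114818
t(H) = 2*H² (t(H) = H*(2*H) = 2*H²)
c(V) = (-2171 + V)/(2*V) (c(V) = (-2171 + V)/((2*V)) = (-2171 + V)*(1/(2*V)) = (-2171 + V)/(2*V))
u - c(t(U(-3))) = 4114818 - (-2171 + 2*6²)/(2*(2*6²)) = 4114818 - (-2171 + 2*36)/(2*(2*36)) = 4114818 - (-2171 + 72)/(2*72) = 4114818 - (-2099)/(2*72) = 4114818 - 1*(-2099/144) = 4114818 + 2099/144 = 592535891/144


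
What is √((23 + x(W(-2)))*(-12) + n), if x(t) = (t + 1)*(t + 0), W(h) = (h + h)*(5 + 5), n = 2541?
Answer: I*√16455 ≈ 128.28*I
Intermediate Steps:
W(h) = 20*h (W(h) = (2*h)*10 = 20*h)
x(t) = t*(1 + t) (x(t) = (1 + t)*t = t*(1 + t))
√((23 + x(W(-2)))*(-12) + n) = √((23 + (20*(-2))*(1 + 20*(-2)))*(-12) + 2541) = √((23 - 40*(1 - 40))*(-12) + 2541) = √((23 - 40*(-39))*(-12) + 2541) = √((23 + 1560)*(-12) + 2541) = √(1583*(-12) + 2541) = √(-18996 + 2541) = √(-16455) = I*√16455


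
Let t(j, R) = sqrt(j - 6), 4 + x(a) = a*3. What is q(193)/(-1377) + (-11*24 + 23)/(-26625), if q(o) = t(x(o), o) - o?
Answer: 1823494/12220875 - sqrt(569)/1377 ≈ 0.13189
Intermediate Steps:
x(a) = -4 + 3*a (x(a) = -4 + a*3 = -4 + 3*a)
t(j, R) = sqrt(-6 + j)
q(o) = sqrt(-10 + 3*o) - o (q(o) = sqrt(-6 + (-4 + 3*o)) - o = sqrt(-10 + 3*o) - o)
q(193)/(-1377) + (-11*24 + 23)/(-26625) = (sqrt(-10 + 3*193) - 1*193)/(-1377) + (-11*24 + 23)/(-26625) = (sqrt(-10 + 579) - 193)*(-1/1377) + (-264 + 23)*(-1/26625) = (sqrt(569) - 193)*(-1/1377) - 241*(-1/26625) = (-193 + sqrt(569))*(-1/1377) + 241/26625 = (193/1377 - sqrt(569)/1377) + 241/26625 = 1823494/12220875 - sqrt(569)/1377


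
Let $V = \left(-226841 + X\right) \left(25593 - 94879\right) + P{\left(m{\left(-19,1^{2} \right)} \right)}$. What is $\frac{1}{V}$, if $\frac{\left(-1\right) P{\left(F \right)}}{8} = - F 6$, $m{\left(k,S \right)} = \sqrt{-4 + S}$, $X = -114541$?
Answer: $\frac{1971082771}{46622007481596461868} - \frac{i \sqrt{3}}{11655501870399115467} \approx 4.2278 \cdot 10^{-11} - 1.486 \cdot 10^{-19} i$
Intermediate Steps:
$P{\left(F \right)} = 48 F$ ($P{\left(F \right)} = - 8 - F 6 = - 8 \left(- 6 F\right) = 48 F$)
$V = 23652993252 + 48 i \sqrt{3}$ ($V = \left(-226841 - 114541\right) \left(25593 - 94879\right) + 48 \sqrt{-4 + 1^{2}} = \left(-341382\right) \left(-69286\right) + 48 \sqrt{-4 + 1} = 23652993252 + 48 \sqrt{-3} = 23652993252 + 48 i \sqrt{3} \approx 2.3653 \cdot 10^{10} + 83.138 i$)
$\frac{1}{V} = \frac{1}{23652993252 + 48 i \sqrt{3}}$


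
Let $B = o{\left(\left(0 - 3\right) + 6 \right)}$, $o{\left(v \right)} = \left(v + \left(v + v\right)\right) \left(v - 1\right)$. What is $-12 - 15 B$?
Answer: $-282$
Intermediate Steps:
$o{\left(v \right)} = 3 v \left(-1 + v\right)$ ($o{\left(v \right)} = \left(v + 2 v\right) \left(-1 + v\right) = 3 v \left(-1 + v\right)$)
$B = 18$ ($B = 3 \left(\left(0 - 3\right) + 6\right) \left(-1 + \left(\left(0 - 3\right) + 6\right)\right) = 3 \left(-3 + 6\right) \left(-1 + \left(-3 + 6\right)\right) = 3 \cdot 3 \left(-1 + 3\right) = 3 \cdot 3 \cdot 2 = 18$)
$-12 - 15 B = -12 - 270 = -282$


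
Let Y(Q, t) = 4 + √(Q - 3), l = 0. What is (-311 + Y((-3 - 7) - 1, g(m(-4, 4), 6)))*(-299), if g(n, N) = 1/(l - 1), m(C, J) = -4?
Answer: 91793 - 299*I*√14 ≈ 91793.0 - 1118.8*I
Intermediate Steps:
g(n, N) = -1 (g(n, N) = 1/(0 - 1) = 1/(-1) = -1)
Y(Q, t) = 4 + √(-3 + Q)
(-311 + Y((-3 - 7) - 1, g(m(-4, 4), 6)))*(-299) = (-311 + (4 + √(-3 + ((-3 - 7) - 1))))*(-299) = (-311 + (4 + √(-3 + (-10 - 1))))*(-299) = (-311 + (4 + √(-3 - 11)))*(-299) = (-311 + (4 + √(-14)))*(-299) = (-311 + (4 + I*√14))*(-299) = (-307 + I*√14)*(-299) = 91793 - 299*I*√14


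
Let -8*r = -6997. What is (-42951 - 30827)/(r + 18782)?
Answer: -590224/157253 ≈ -3.7533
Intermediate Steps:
r = 6997/8 (r = -1/8*(-6997) = 6997/8 ≈ 874.63)
(-42951 - 30827)/(r + 18782) = (-42951 - 30827)/(6997/8 + 18782) = -73778/157253/8 = -73778*8/157253 = -590224/157253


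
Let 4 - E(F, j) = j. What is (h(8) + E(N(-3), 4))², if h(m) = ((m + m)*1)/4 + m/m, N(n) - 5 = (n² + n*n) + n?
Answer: 25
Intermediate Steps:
N(n) = 5 + n + 2*n² (N(n) = 5 + ((n² + n*n) + n) = 5 + ((n² + n²) + n) = 5 + (2*n² + n) = 5 + (n + 2*n²) = 5 + n + 2*n²)
h(m) = 1 + m/2 (h(m) = ((2*m)*1)*(¼) + 1 = (2*m)*(¼) + 1 = m/2 + 1 = 1 + m/2)
E(F, j) = 4 - j
(h(8) + E(N(-3), 4))² = ((1 + (½)*8) + (4 - 1*4))² = ((1 + 4) + (4 - 4))² = (5 + 0)² = 5² = 25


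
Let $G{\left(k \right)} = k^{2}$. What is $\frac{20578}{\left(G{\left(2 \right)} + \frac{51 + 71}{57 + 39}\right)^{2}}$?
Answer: $\frac{47411712}{64009} \approx 740.7$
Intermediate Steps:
$\frac{20578}{\left(G{\left(2 \right)} + \frac{51 + 71}{57 + 39}\right)^{2}} = \frac{20578}{\left(2^{2} + \frac{51 + 71}{57 + 39}\right)^{2}} = \frac{20578}{\left(4 + \frac{122}{96}\right)^{2}} = \frac{20578}{\left(4 + 122 \cdot \frac{1}{96}\right)^{2}} = \frac{20578}{\left(4 + \frac{61}{48}\right)^{2}} = \frac{20578}{\left(\frac{253}{48}\right)^{2}} = \frac{20578}{\frac{64009}{2304}} = 20578 \cdot \frac{2304}{64009} = \frac{47411712}{64009}$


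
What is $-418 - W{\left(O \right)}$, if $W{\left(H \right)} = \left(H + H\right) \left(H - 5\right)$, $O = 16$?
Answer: $-770$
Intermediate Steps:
$W{\left(H \right)} = 2 H \left(-5 + H\right)$
$-418 - W{\left(O \right)} = -418 - 2 \cdot 16 \left(-5 + 16\right) = -418 - 2 \cdot 16 \cdot 11 = -418 - 352 = -770$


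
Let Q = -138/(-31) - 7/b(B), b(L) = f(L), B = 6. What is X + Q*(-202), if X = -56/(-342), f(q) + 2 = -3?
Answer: -31325254/26505 ≈ -1181.9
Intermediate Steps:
f(q) = -5 (f(q) = -2 - 3 = -5)
b(L) = -5
Q = 907/155 (Q = -138/(-31) - 7/(-5) = -138*(-1/31) - 7*(-⅕) = 138/31 + 7/5 = 907/155 ≈ 5.8516)
X = 28/171 (X = -56*(-1/342) = 28/171 ≈ 0.16374)
X + Q*(-202) = 28/171 + (907/155)*(-202) = 28/171 - 183214/155 = -31325254/26505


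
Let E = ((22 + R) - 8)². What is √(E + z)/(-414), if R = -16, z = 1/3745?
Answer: -√56103845/1550430 ≈ -0.0048311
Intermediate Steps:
z = 1/3745 ≈ 0.00026702
E = 4 (E = ((22 - 16) - 8)² = (6 - 8)² = (-2)² = 4)
√(E + z)/(-414) = √(4 + 1/3745)/(-414) = √(14981/3745)*(-1/414) = (√56103845/3745)*(-1/414) = -√56103845/1550430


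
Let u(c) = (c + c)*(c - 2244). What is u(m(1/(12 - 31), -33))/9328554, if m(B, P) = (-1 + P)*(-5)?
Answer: -352580/4664277 ≈ -0.075592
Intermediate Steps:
m(B, P) = 5 - 5*P
u(c) = 2*c*(-2244 + c) (u(c) = (2*c)*(-2244 + c) = 2*c*(-2244 + c))
u(m(1/(12 - 31), -33))/9328554 = (2*(5 - 5*(-33))*(-2244 + (5 - 5*(-33))))/9328554 = (2*(5 + 165)*(-2244 + (5 + 165)))*(1/9328554) = (2*170*(-2244 + 170))*(1/9328554) = (2*170*(-2074))*(1/9328554) = -705160*1/9328554 = -352580/4664277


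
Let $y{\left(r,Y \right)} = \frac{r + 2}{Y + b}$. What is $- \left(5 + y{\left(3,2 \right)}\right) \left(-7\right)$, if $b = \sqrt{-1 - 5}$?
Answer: $42 - \frac{7 i \sqrt{6}}{2} \approx 42.0 - 8.5732 i$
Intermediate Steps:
$b = i \sqrt{6}$ ($b = \sqrt{-6} = i \sqrt{6} \approx 2.4495 i$)
$y{\left(r,Y \right)} = \frac{2 + r}{Y + i \sqrt{6}}$ ($y{\left(r,Y \right)} = \frac{r + 2}{Y + i \sqrt{6}} = \frac{2 + r}{Y + i \sqrt{6}}$)
$- \left(5 + y{\left(3,2 \right)}\right) \left(-7\right) = - \left(5 + \frac{2 + 3}{2 + i \sqrt{6}}\right) \left(-7\right) = - \left(5 + \frac{1}{2 + i \sqrt{6}} \cdot 5\right) \left(-7\right) = - \left(5 + \frac{5}{2 + i \sqrt{6}}\right) \left(-7\right) = - (-35 - \frac{35}{2 + i \sqrt{6}}) = 35 + \frac{35}{2 + i \sqrt{6}}$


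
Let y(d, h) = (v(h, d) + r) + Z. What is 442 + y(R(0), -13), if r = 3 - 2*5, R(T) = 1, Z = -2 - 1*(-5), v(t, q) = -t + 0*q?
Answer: 451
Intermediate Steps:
v(t, q) = -t (v(t, q) = -t + 0 = -t)
Z = 3 (Z = -2 + 5 = 3)
r = -7 (r = 3 - 10 = -7)
y(d, h) = -4 - h (y(d, h) = (-h - 7) + 3 = (-7 - h) + 3 = -4 - h)
442 + y(R(0), -13) = 442 + (-4 - 1*(-13)) = 442 + (-4 + 13) = 442 + 9 = 451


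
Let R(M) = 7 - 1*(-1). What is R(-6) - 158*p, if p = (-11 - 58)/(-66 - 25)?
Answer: -10174/91 ≈ -111.80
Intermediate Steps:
R(M) = 8 (R(M) = 7 + 1 = 8)
p = 69/91 (p = -69/(-91) = -69*(-1/91) = 69/91 ≈ 0.75824)
R(-6) - 158*p = 8 - 158*69/91 = 8 - 10902/91 = -10174/91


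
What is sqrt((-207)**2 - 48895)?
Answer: I*sqrt(6046) ≈ 77.756*I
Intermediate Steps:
sqrt((-207)**2 - 48895) = sqrt(42849 - 48895) = sqrt(-6046) = I*sqrt(6046)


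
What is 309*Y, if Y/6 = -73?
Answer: -135342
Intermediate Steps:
Y = -438 (Y = 6*(-73) = -438)
309*Y = 309*(-438) = -135342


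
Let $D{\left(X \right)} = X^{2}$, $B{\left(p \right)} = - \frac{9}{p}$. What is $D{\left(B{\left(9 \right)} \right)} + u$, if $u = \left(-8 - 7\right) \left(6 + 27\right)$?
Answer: $-494$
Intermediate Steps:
$u = -495$ ($u = \left(-15\right) 33 = -495$)
$D{\left(B{\left(9 \right)} \right)} + u = \left(- \frac{9}{9}\right)^{2} - 495 = \left(\left(-9\right) \frac{1}{9}\right)^{2} - 495 = \left(-1\right)^{2} - 495 = 1 - 495 = -494$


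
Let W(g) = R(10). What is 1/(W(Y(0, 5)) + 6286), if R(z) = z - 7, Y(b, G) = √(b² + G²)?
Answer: 1/6289 ≈ 0.00015901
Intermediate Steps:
Y(b, G) = √(G² + b²)
R(z) = -7 + z
W(g) = 3 (W(g) = -7 + 10 = 3)
1/(W(Y(0, 5)) + 6286) = 1/(3 + 6286) = 1/6289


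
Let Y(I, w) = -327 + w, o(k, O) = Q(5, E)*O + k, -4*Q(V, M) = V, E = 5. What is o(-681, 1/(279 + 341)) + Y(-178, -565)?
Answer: -780209/496 ≈ -1573.0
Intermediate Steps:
Q(V, M) = -V/4
o(k, O) = k - 5*O/4 (o(k, O) = (-¼*5)*O + k = -5*O/4 + k = k - 5*O/4)
o(-681, 1/(279 + 341)) + Y(-178, -565) = (-681 - 5/(4*(279 + 341))) + (-327 - 565) = (-681 - 5/4/620) - 892 = (-681 - 5/4*1/620) - 892 = (-681 - 1/496) - 892 = -337777/496 - 892 = -780209/496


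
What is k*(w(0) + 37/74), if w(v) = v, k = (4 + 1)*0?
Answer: 0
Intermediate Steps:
k = 0 (k = 5*0 = 0)
k*(w(0) + 37/74) = 0*(0 + 37/74) = 0*(0 + 37*(1/74)) = 0*(0 + 1/2) = 0*(1/2) = 0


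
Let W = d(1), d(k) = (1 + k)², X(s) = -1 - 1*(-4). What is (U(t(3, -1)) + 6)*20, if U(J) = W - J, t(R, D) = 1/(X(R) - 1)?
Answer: 190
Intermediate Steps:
X(s) = 3 (X(s) = -1 + 4 = 3)
t(R, D) = ½ (t(R, D) = 1/(3 - 1) = 1/2 = ½)
W = 4 (W = (1 + 1)² = 2² = 4)
U(J) = 4 - J
(U(t(3, -1)) + 6)*20 = ((4 - 1*½) + 6)*20 = ((4 - ½) + 6)*20 = (7/2 + 6)*20 = (19/2)*20 = 190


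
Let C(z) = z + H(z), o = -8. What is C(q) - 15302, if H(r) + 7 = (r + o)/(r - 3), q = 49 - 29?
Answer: -259901/17 ≈ -15288.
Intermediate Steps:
q = 20
H(r) = -7 + (-8 + r)/(-3 + r) (H(r) = -7 + (r - 8)/(r - 3) = -7 + (-8 + r)/(-3 + r))
C(z) = z + (13 - 6*z)/(-3 + z)
C(q) - 15302 = (13 + 20² - 9*20)/(-3 + 20) - 15302 = (13 + 400 - 180)/17 - 15302 = (1/17)*233 - 15302 = 233/17 - 15302 = -259901/17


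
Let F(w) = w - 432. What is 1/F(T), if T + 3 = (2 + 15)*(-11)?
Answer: -1/622 ≈ -0.0016077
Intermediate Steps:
T = -190 (T = -3 + (2 + 15)*(-11) = -3 + 17*(-11) = -3 - 187 = -190)
F(w) = -432 + w
1/F(T) = 1/(-432 - 190) = 1/(-622) = -1/622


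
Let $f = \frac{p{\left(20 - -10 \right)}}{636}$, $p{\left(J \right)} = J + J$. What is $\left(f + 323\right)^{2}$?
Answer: $\frac{293231376}{2809} \approx 1.0439 \cdot 10^{5}$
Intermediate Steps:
$p{\left(J \right)} = 2 J$
$f = \frac{5}{53}$ ($f = \frac{2 \left(20 - -10\right)}{636} = 2 \left(20 + 10\right) \frac{1}{636} = 2 \cdot 30 \cdot \frac{1}{636} = 60 \cdot \frac{1}{636} = \frac{5}{53} \approx 0.09434$)
$\left(f + 323\right)^{2} = \left(\frac{5}{53} + 323\right)^{2} = \left(\frac{17124}{53}\right)^{2} = \frac{293231376}{2809}$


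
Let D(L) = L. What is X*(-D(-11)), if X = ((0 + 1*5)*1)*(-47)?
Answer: -2585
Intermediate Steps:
X = -235 (X = ((0 + 5)*1)*(-47) = (5*1)*(-47) = 5*(-47) = -235)
X*(-D(-11)) = -(-235)*(-11) = -235*11 = -2585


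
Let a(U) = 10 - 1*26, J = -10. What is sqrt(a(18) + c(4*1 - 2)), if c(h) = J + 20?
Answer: I*sqrt(6) ≈ 2.4495*I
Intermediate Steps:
a(U) = -16 (a(U) = 10 - 26 = -16)
c(h) = 10 (c(h) = -10 + 20 = 10)
sqrt(a(18) + c(4*1 - 2)) = sqrt(-16 + 10) = sqrt(-6) = I*sqrt(6)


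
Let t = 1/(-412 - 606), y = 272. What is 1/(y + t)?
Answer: 1018/276895 ≈ 0.0036765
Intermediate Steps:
t = -1/1018 (t = 1/(-1018) = -1/1018 ≈ -0.00098232)
1/(y + t) = 1/(272 - 1/1018) = 1/(276895/1018) = 1018/276895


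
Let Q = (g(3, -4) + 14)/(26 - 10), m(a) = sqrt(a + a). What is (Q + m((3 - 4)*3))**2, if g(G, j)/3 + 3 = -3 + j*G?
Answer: 1/4 - 5*I*sqrt(6) ≈ 0.25 - 12.247*I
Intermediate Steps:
m(a) = sqrt(2)*sqrt(a) (m(a) = sqrt(2*a) = sqrt(2)*sqrt(a))
g(G, j) = -18 + 3*G*j (g(G, j) = -9 + 3*(-3 + j*G) = -9 + 3*(-3 + G*j) = -9 + (-9 + 3*G*j) = -18 + 3*G*j)
Q = -5/2 (Q = ((-18 + 3*3*(-4)) + 14)/(26 - 10) = ((-18 - 36) + 14)/16 = (-54 + 14)*(1/16) = -40*1/16 = -5/2 ≈ -2.5000)
(Q + m((3 - 4)*3))**2 = (-5/2 + sqrt(2)*sqrt((3 - 4)*3))**2 = (-5/2 + sqrt(2)*sqrt(-1*3))**2 = (-5/2 + sqrt(2)*sqrt(-3))**2 = (-5/2 + sqrt(2)*(I*sqrt(3)))**2 = (-5/2 + I*sqrt(6))**2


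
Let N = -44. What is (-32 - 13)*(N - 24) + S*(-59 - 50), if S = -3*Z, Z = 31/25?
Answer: 86637/25 ≈ 3465.5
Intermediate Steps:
Z = 31/25 (Z = 31*(1/25) = 31/25 ≈ 1.2400)
S = -93/25 (S = -3*31/25 = -93/25 ≈ -3.7200)
(-32 - 13)*(N - 24) + S*(-59 - 50) = (-32 - 13)*(-44 - 24) - 93*(-59 - 50)/25 = -45*(-68) - 93/25*(-109) = 3060 + 10137/25 = 86637/25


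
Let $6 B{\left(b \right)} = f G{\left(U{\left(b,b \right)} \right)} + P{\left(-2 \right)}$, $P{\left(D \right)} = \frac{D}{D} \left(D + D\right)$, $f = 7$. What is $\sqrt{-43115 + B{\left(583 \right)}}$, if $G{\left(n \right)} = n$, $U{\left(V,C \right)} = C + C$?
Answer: $\frac{i \sqrt{375798}}{3} \approx 204.34 i$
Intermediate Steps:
$U{\left(V,C \right)} = 2 C$
$P{\left(D \right)} = 2 D$ ($P{\left(D \right)} = 1 \cdot 2 D = 2 D$)
$B{\left(b \right)} = - \frac{2}{3} + \frac{7 b}{3}$ ($B{\left(b \right)} = \frac{7 \cdot 2 b + 2 \left(-2\right)}{6} = \frac{14 b - 4}{6} = \frac{-4 + 14 b}{6} = - \frac{2}{3} + \frac{7 b}{3}$)
$\sqrt{-43115 + B{\left(583 \right)}} = \sqrt{-43115 + \left(- \frac{2}{3} + \frac{7}{3} \cdot 583\right)} = \sqrt{-43115 + \left(- \frac{2}{3} + \frac{4081}{3}\right)} = \sqrt{-43115 + \frac{4079}{3}} = \sqrt{- \frac{125266}{3}} = \frac{i \sqrt{375798}}{3}$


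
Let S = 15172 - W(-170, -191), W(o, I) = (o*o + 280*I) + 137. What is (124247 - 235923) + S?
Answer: -72061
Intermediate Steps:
W(o, I) = 137 + o² + 280*I (W(o, I) = (o² + 280*I) + 137 = 137 + o² + 280*I)
S = 39615 (S = 15172 - (137 + (-170)² + 280*(-191)) = 15172 - (137 + 28900 - 53480) = 15172 - 1*(-24443) = 15172 + 24443 = 39615)
(124247 - 235923) + S = (124247 - 235923) + 39615 = -111676 + 39615 = -72061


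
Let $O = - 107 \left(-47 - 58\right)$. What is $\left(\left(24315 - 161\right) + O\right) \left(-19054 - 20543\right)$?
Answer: $-1401298233$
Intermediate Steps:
$O = 11235$ ($O = \left(-107\right) \left(-105\right) = 11235$)
$\left(\left(24315 - 161\right) + O\right) \left(-19054 - 20543\right) = \left(\left(24315 - 161\right) + 11235\right) \left(-19054 - 20543\right) = \left(24154 + 11235\right) \left(-39597\right) = 35389 \left(-39597\right) = -1401298233$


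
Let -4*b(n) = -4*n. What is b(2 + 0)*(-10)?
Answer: -20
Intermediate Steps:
b(n) = n (b(n) = -(-1)*n = n)
b(2 + 0)*(-10) = (2 + 0)*(-10) = 2*(-10) = -20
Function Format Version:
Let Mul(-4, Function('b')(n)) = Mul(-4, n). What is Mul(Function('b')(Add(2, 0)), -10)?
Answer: -20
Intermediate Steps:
Function('b')(n) = n (Function('b')(n) = Mul(Rational(-1, 4), Mul(-4, n)) = n)
Mul(Function('b')(Add(2, 0)), -10) = Mul(Add(2, 0), -10) = Mul(2, -10) = -20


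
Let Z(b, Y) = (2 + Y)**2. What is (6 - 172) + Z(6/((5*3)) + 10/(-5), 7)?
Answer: -85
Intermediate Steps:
(6 - 172) + Z(6/((5*3)) + 10/(-5), 7) = (6 - 172) + (2 + 7)**2 = -166 + 9**2 = -166 + 81 = -85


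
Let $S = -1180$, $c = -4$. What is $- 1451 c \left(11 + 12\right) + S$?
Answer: $132312$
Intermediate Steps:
$- 1451 c \left(11 + 12\right) + S = - 1451 \left(- 4 \left(11 + 12\right)\right) - 1180 = - 1451 \left(\left(-4\right) 23\right) - 1180 = \left(-1451\right) \left(-92\right) - 1180 = 133492 - 1180 = 132312$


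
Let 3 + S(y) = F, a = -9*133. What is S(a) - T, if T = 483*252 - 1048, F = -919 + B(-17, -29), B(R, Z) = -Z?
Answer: -121561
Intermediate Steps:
a = -1197
F = -890 (F = -919 - 1*(-29) = -919 + 29 = -890)
T = 120668 (T = 121716 - 1048 = 120668)
S(y) = -893 (S(y) = -3 - 890 = -893)
S(a) - T = -893 - 1*120668 = -893 - 120668 = -121561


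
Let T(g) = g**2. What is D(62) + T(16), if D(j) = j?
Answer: 318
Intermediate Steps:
D(62) + T(16) = 62 + 16**2 = 62 + 256 = 318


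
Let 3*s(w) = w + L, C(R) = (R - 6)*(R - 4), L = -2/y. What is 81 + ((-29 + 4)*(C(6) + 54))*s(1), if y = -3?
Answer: -669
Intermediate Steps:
L = ⅔ (L = -2/(-3) = -2*(-⅓) = ⅔ ≈ 0.66667)
C(R) = (-6 + R)*(-4 + R)
s(w) = 2/9 + w/3 (s(w) = (w + ⅔)/3 = (⅔ + w)/3 = 2/9 + w/3)
81 + ((-29 + 4)*(C(6) + 54))*s(1) = 81 + ((-29 + 4)*((24 + 6² - 10*6) + 54))*(2/9 + (⅓)*1) = 81 + (-25*((24 + 36 - 60) + 54))*(2/9 + ⅓) = 81 - 25*(0 + 54)*(5/9) = 81 - 25*54*(5/9) = 81 - 1350*5/9 = 81 - 750 = -669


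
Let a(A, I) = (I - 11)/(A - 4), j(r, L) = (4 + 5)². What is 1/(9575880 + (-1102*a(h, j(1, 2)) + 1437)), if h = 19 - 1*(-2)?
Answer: 17/162737249 ≈ 1.0446e-7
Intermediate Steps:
h = 21 (h = 19 + 2 = 21)
j(r, L) = 81 (j(r, L) = 9² = 81)
a(A, I) = (-11 + I)/(-4 + A)
1/(9575880 + (-1102*a(h, j(1, 2)) + 1437)) = 1/(9575880 + (-1102*(-11 + 81)/(-4 + 21) + 1437)) = 1/(9575880 + (-1102*70/17 + 1437)) = 1/(9575880 + (-77140/17 + 1437)) = 1/(9575880 - 52711/17) = 1/(162737249/17) = 17/162737249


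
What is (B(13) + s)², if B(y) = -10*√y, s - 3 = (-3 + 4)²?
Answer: 1316 - 80*√13 ≈ 1027.6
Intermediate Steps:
s = 4 (s = 3 + (-3 + 4)² = 3 + 1² = 3 + 1 = 4)
(B(13) + s)² = (-10*√13 + 4)² = (4 - 10*√13)²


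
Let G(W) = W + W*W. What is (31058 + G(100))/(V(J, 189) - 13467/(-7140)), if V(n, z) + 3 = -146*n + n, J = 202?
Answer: -7535080/5362527 ≈ -1.4051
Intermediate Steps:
V(n, z) = -3 - 145*n (V(n, z) = -3 + (-146*n + n) = -3 - 145*n)
G(W) = W + W²
(31058 + G(100))/(V(J, 189) - 13467/(-7140)) = (31058 + 100*(1 + 100))/((-3 - 145*202) - 13467/(-7140)) = (31058 + 100*101)/((-3 - 29290) - 13467*(-1/7140)) = (31058 + 10100)/(-29293 + 4489/2380) = 41158/(-69712851/2380) = 41158*(-2380/69712851) = -7535080/5362527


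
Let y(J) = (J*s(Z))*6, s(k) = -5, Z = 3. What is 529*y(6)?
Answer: -95220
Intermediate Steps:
y(J) = -30*J (y(J) = (J*(-5))*6 = -5*J*6 = -30*J)
529*y(6) = 529*(-30*6) = 529*(-180) = -95220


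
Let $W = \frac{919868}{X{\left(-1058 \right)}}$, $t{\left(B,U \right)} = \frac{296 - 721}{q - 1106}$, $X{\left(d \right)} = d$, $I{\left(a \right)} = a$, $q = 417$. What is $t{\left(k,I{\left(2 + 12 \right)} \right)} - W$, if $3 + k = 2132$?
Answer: $\frac{317119351}{364481} \approx 870.06$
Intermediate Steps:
$k = 2129$ ($k = -3 + 2132 = 2129$)
$t{\left(B,U \right)} = \frac{425}{689}$ ($t{\left(B,U \right)} = \frac{296 - 721}{417 - 1106} = - \frac{425}{-689} = \left(-425\right) \left(- \frac{1}{689}\right) = \frac{425}{689}$)
$W = - \frac{459934}{529}$ ($W = \frac{919868}{-1058} = 919868 \left(- \frac{1}{1058}\right) = - \frac{459934}{529} \approx -869.44$)
$t{\left(k,I{\left(2 + 12 \right)} \right)} - W = \frac{425}{689} - - \frac{459934}{529} = \frac{425}{689} + \frac{459934}{529} = \frac{317119351}{364481}$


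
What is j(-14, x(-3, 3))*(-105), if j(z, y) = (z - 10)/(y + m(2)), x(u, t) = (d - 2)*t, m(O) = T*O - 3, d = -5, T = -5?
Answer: -1260/17 ≈ -74.118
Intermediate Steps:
m(O) = -3 - 5*O (m(O) = -5*O - 3 = -3 - 5*O)
x(u, t) = -7*t (x(u, t) = (-5 - 2)*t = -7*t)
j(z, y) = (-10 + z)/(-13 + y) (j(z, y) = (z - 10)/(y + (-3 - 5*2)) = (-10 + z)/(y + (-3 - 10)) = (-10 + z)/(y - 13) = (-10 + z)/(-13 + y))
j(-14, x(-3, 3))*(-105) = ((-10 - 14)/(-13 - 7*3))*(-105) = (-24/(-13 - 21))*(-105) = (-24/(-34))*(-105) = -1/34*(-24)*(-105) = (12/17)*(-105) = -1260/17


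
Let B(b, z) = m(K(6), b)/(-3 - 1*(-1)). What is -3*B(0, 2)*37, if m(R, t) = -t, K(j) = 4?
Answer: 0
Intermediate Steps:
B(b, z) = b/2 (B(b, z) = (-b)/(-3 - 1*(-1)) = (-b)/(-3 + 1) = -b/(-2) = -b*(-1/2) = b/2)
-3*B(0, 2)*37 = -3*0/2*37 = -3*0*37 = 0*37 = 0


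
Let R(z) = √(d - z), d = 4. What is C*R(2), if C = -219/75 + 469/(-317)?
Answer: -34866*√2/7925 ≈ -6.2218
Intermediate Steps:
C = -34866/7925 (C = -219*1/75 + 469*(-1/317) = -73/25 - 469/317 = -34866/7925 ≈ -4.3995)
R(z) = √(4 - z)
C*R(2) = -34866*√(4 - 1*2)/7925 = -34866*√(4 - 2)/7925 = -34866*√2/7925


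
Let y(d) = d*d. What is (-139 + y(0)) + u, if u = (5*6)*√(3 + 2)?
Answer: -139 + 30*√5 ≈ -71.918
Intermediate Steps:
y(d) = d²
u = 30*√5 ≈ 67.082
(-139 + y(0)) + u = (-139 + 0²) + 30*√5 = (-139 + 0) + 30*√5 = -139 + 30*√5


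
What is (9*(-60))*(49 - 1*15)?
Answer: -18360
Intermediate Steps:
(9*(-60))*(49 - 1*15) = -540*(49 - 15) = -540*34 = -18360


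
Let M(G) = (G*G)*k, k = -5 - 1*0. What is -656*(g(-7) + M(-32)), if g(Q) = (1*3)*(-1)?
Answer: 3360688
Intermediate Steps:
k = -5 (k = -5 + 0 = -5)
M(G) = -5*G² (M(G) = (G*G)*(-5) = G²*(-5) = -5*G²)
g(Q) = -3 (g(Q) = 3*(-1) = -3)
-656*(g(-7) + M(-32)) = -656*(-3 - 5*(-32)²) = -656*(-3 - 5*1024) = -656*(-3 - 5120) = -656*(-5123) = 3360688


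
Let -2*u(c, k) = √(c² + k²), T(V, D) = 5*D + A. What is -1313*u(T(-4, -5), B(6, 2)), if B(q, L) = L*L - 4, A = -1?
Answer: 17069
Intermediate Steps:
T(V, D) = -1 + 5*D (T(V, D) = 5*D - 1 = -1 + 5*D)
B(q, L) = -4 + L² (B(q, L) = L² - 4 = -4 + L²)
u(c, k) = -√(c² + k²)/2
-1313*u(T(-4, -5), B(6, 2)) = -(-1313)*√((-1 + 5*(-5))² + (-4 + 2²)²)/2 = -(-1313)*√((-1 - 25)² + (-4 + 4)²)/2 = -(-1313)*√((-26)² + 0²)/2 = -(-1313)*√(676 + 0)/2 = -(-1313)*√676/2 = -(-1313)*26/2 = -1313*(-13) = 17069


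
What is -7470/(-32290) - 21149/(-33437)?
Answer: 93267560/107968073 ≈ 0.86384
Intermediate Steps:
-7470/(-32290) - 21149/(-33437) = -7470*(-1/32290) - 21149*(-1/33437) = 747/3229 + 21149/33437 = 93267560/107968073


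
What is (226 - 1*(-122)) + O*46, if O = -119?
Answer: -5126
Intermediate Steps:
(226 - 1*(-122)) + O*46 = (226 - 1*(-122)) - 119*46 = (226 + 122) - 5474 = 348 - 5474 = -5126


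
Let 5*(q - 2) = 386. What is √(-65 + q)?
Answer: √355/5 ≈ 3.7683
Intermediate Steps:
q = 396/5 (q = 2 + (⅕)*386 = 2 + 386/5 = 396/5 ≈ 79.200)
√(-65 + q) = √(-65 + 396/5) = √(71/5) = √355/5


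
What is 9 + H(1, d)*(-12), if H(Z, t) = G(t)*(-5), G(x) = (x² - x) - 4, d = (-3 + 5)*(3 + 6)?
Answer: 18129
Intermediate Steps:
d = 18 (d = 2*9 = 18)
G(x) = -4 + x² - x
H(Z, t) = 20 - 5*t² + 5*t (H(Z, t) = (-4 + t² - t)*(-5) = 20 - 5*t² + 5*t)
9 + H(1, d)*(-12) = 9 + (20 - 5*18² + 5*18)*(-12) = 9 + (20 - 5*324 + 90)*(-12) = 9 + (20 - 1620 + 90)*(-12) = 9 - 1510*(-12) = 9 + 18120 = 18129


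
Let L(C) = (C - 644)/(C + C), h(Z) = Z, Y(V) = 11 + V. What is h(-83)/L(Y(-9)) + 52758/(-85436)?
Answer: -1376471/13712478 ≈ -0.10038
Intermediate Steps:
L(C) = (-644 + C)/(2*C) (L(C) = (-644 + C)/((2*C)) = (-644 + C)*(1/(2*C)) = (-644 + C)/(2*C))
h(-83)/L(Y(-9)) + 52758/(-85436) = -83*2*(11 - 9)/(-644 + (11 - 9)) + 52758/(-85436) = -83*4/(-644 + 2) + 52758*(-1/85436) = -83/((1/2)*(1/2)*(-642)) - 26379/42718 = -83/(-321/2) - 26379/42718 = -83*(-2/321) - 26379/42718 = 166/321 - 26379/42718 = -1376471/13712478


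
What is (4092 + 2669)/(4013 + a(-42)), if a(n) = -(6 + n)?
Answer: 6761/4049 ≈ 1.6698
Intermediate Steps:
a(n) = -6 - n
(4092 + 2669)/(4013 + a(-42)) = (4092 + 2669)/(4013 + (-6 - 1*(-42))) = 6761/(4013 + (-6 + 42)) = 6761/(4013 + 36) = 6761/4049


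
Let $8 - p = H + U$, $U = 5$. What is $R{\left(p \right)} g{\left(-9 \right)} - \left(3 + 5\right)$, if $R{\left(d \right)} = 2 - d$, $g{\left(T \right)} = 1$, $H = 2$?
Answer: $-7$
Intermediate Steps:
$p = 1$ ($p = 8 - \left(2 + 5\right) = 8 - 7 = 1$)
$R{\left(p \right)} g{\left(-9 \right)} - \left(3 + 5\right) = \left(2 - 1\right) 1 - \left(3 + 5\right) = \left(2 - 1\right) 1 - 8 = 1 \cdot 1 - 8 = 1 - 8 = -7$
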